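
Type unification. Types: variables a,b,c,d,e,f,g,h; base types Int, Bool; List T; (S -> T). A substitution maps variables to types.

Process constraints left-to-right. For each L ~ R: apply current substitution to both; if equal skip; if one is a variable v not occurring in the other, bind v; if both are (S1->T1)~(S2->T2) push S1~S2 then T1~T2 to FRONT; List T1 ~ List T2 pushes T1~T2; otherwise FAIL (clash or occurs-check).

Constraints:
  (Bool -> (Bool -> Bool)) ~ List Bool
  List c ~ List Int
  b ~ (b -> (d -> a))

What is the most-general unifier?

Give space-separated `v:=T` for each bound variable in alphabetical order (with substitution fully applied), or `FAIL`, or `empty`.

Answer: FAIL

Derivation:
step 1: unify (Bool -> (Bool -> Bool)) ~ List Bool  [subst: {-} | 2 pending]
  clash: (Bool -> (Bool -> Bool)) vs List Bool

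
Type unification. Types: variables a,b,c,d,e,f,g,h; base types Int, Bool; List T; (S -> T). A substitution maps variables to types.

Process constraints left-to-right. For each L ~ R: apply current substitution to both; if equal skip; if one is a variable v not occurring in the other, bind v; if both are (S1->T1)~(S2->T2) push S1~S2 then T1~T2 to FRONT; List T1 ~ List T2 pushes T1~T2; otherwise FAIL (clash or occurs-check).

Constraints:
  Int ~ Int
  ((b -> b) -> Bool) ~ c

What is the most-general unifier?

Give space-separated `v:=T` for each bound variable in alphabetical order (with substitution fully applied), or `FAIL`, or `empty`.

step 1: unify Int ~ Int  [subst: {-} | 1 pending]
  -> identical, skip
step 2: unify ((b -> b) -> Bool) ~ c  [subst: {-} | 0 pending]
  bind c := ((b -> b) -> Bool)

Answer: c:=((b -> b) -> Bool)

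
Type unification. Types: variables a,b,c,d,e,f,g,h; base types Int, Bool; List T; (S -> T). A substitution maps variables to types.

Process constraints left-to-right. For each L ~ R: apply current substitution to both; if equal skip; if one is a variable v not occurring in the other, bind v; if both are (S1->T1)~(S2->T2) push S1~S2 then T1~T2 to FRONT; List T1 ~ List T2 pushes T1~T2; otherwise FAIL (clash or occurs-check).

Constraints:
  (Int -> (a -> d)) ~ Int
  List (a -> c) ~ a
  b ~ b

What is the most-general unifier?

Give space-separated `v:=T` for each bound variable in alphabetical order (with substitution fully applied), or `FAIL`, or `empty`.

Answer: FAIL

Derivation:
step 1: unify (Int -> (a -> d)) ~ Int  [subst: {-} | 2 pending]
  clash: (Int -> (a -> d)) vs Int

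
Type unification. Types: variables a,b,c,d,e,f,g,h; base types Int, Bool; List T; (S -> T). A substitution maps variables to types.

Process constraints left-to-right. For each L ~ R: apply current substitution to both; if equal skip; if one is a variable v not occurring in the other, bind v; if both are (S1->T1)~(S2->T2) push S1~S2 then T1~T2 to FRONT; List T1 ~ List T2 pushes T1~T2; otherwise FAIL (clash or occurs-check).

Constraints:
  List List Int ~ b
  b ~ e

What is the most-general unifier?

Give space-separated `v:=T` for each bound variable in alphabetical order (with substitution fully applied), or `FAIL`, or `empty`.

Answer: b:=List List Int e:=List List Int

Derivation:
step 1: unify List List Int ~ b  [subst: {-} | 1 pending]
  bind b := List List Int
step 2: unify List List Int ~ e  [subst: {b:=List List Int} | 0 pending]
  bind e := List List Int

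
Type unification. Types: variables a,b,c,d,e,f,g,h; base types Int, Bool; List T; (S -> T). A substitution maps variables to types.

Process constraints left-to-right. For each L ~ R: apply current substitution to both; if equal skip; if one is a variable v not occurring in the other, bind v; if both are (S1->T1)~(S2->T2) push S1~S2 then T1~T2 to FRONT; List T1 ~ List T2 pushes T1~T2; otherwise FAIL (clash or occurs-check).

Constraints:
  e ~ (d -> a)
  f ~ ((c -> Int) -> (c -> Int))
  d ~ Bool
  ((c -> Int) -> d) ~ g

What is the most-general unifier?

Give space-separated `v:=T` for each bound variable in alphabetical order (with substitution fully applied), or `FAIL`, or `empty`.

Answer: d:=Bool e:=(Bool -> a) f:=((c -> Int) -> (c -> Int)) g:=((c -> Int) -> Bool)

Derivation:
step 1: unify e ~ (d -> a)  [subst: {-} | 3 pending]
  bind e := (d -> a)
step 2: unify f ~ ((c -> Int) -> (c -> Int))  [subst: {e:=(d -> a)} | 2 pending]
  bind f := ((c -> Int) -> (c -> Int))
step 3: unify d ~ Bool  [subst: {e:=(d -> a), f:=((c -> Int) -> (c -> Int))} | 1 pending]
  bind d := Bool
step 4: unify ((c -> Int) -> Bool) ~ g  [subst: {e:=(d -> a), f:=((c -> Int) -> (c -> Int)), d:=Bool} | 0 pending]
  bind g := ((c -> Int) -> Bool)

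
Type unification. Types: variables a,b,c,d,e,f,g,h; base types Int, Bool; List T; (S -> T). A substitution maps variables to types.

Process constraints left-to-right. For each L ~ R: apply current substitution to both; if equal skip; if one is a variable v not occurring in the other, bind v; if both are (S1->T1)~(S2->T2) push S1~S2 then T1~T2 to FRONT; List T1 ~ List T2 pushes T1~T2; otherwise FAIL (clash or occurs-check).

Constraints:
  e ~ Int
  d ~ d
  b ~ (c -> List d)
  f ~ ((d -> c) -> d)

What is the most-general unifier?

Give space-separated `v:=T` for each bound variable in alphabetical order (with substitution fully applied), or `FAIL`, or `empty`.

step 1: unify e ~ Int  [subst: {-} | 3 pending]
  bind e := Int
step 2: unify d ~ d  [subst: {e:=Int} | 2 pending]
  -> identical, skip
step 3: unify b ~ (c -> List d)  [subst: {e:=Int} | 1 pending]
  bind b := (c -> List d)
step 4: unify f ~ ((d -> c) -> d)  [subst: {e:=Int, b:=(c -> List d)} | 0 pending]
  bind f := ((d -> c) -> d)

Answer: b:=(c -> List d) e:=Int f:=((d -> c) -> d)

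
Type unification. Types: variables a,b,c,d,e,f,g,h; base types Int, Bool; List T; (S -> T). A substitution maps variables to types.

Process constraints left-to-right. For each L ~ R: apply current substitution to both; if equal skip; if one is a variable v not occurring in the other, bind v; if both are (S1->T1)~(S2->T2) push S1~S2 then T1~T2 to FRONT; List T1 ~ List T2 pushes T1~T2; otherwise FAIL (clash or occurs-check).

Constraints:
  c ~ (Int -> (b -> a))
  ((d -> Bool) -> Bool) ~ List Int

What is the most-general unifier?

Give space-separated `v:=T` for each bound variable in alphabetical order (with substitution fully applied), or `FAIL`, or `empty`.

step 1: unify c ~ (Int -> (b -> a))  [subst: {-} | 1 pending]
  bind c := (Int -> (b -> a))
step 2: unify ((d -> Bool) -> Bool) ~ List Int  [subst: {c:=(Int -> (b -> a))} | 0 pending]
  clash: ((d -> Bool) -> Bool) vs List Int

Answer: FAIL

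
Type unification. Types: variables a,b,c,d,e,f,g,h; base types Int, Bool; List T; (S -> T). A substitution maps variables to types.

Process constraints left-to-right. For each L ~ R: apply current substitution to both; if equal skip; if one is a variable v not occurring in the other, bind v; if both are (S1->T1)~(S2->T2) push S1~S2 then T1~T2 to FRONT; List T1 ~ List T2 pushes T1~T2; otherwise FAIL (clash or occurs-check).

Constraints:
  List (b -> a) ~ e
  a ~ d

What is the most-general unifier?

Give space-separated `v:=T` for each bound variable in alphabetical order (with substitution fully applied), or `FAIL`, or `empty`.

step 1: unify List (b -> a) ~ e  [subst: {-} | 1 pending]
  bind e := List (b -> a)
step 2: unify a ~ d  [subst: {e:=List (b -> a)} | 0 pending]
  bind a := d

Answer: a:=d e:=List (b -> d)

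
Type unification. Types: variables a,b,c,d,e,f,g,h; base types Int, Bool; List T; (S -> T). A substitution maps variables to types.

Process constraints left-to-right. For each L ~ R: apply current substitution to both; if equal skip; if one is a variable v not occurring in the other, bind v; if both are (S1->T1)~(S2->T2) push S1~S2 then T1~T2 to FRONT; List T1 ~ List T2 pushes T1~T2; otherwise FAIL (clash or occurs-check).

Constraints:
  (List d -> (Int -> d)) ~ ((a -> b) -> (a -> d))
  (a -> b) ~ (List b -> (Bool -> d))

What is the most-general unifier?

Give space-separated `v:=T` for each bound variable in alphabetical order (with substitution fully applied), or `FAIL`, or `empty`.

step 1: unify (List d -> (Int -> d)) ~ ((a -> b) -> (a -> d))  [subst: {-} | 1 pending]
  -> decompose arrow: push List d~(a -> b), (Int -> d)~(a -> d)
step 2: unify List d ~ (a -> b)  [subst: {-} | 2 pending]
  clash: List d vs (a -> b)

Answer: FAIL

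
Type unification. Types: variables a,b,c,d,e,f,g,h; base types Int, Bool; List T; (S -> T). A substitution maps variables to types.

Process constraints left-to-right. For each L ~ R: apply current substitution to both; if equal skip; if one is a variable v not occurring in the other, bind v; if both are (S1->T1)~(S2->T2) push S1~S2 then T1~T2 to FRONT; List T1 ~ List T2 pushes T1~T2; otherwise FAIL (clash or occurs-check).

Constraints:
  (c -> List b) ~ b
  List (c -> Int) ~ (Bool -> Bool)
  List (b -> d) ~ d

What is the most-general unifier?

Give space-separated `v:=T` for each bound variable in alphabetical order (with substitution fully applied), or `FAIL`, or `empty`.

step 1: unify (c -> List b) ~ b  [subst: {-} | 2 pending]
  occurs-check fail

Answer: FAIL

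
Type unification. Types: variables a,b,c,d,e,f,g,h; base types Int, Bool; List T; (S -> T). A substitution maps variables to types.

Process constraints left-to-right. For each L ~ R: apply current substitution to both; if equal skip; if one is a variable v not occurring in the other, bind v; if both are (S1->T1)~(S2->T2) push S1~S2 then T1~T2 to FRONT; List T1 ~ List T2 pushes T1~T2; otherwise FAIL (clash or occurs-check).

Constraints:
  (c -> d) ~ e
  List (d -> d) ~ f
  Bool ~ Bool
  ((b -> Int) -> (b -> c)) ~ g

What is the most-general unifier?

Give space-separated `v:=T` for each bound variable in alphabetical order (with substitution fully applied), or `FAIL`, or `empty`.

step 1: unify (c -> d) ~ e  [subst: {-} | 3 pending]
  bind e := (c -> d)
step 2: unify List (d -> d) ~ f  [subst: {e:=(c -> d)} | 2 pending]
  bind f := List (d -> d)
step 3: unify Bool ~ Bool  [subst: {e:=(c -> d), f:=List (d -> d)} | 1 pending]
  -> identical, skip
step 4: unify ((b -> Int) -> (b -> c)) ~ g  [subst: {e:=(c -> d), f:=List (d -> d)} | 0 pending]
  bind g := ((b -> Int) -> (b -> c))

Answer: e:=(c -> d) f:=List (d -> d) g:=((b -> Int) -> (b -> c))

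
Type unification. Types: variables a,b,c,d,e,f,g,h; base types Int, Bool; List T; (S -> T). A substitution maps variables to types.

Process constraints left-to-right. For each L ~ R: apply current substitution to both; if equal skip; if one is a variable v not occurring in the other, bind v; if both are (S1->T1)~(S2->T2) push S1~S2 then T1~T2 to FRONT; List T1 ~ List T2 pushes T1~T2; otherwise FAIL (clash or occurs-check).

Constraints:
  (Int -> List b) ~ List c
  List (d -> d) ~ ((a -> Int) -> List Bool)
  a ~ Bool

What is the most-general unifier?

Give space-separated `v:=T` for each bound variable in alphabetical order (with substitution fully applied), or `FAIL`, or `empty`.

step 1: unify (Int -> List b) ~ List c  [subst: {-} | 2 pending]
  clash: (Int -> List b) vs List c

Answer: FAIL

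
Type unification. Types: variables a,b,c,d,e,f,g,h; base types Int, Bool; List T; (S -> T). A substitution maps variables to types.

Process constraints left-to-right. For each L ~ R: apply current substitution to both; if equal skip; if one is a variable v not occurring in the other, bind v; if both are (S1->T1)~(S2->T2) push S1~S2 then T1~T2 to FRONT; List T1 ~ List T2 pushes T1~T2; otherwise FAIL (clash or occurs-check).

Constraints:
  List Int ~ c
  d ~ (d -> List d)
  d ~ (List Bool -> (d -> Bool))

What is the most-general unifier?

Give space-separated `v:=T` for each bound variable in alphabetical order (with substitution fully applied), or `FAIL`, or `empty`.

step 1: unify List Int ~ c  [subst: {-} | 2 pending]
  bind c := List Int
step 2: unify d ~ (d -> List d)  [subst: {c:=List Int} | 1 pending]
  occurs-check fail: d in (d -> List d)

Answer: FAIL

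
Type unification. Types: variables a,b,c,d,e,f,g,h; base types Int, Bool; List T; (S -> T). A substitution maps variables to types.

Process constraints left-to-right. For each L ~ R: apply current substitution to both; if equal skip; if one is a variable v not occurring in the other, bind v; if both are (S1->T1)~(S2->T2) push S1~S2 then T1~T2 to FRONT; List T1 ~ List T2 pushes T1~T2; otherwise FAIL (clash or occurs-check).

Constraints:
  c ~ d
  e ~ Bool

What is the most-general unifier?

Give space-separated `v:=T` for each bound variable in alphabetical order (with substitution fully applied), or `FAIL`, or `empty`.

step 1: unify c ~ d  [subst: {-} | 1 pending]
  bind c := d
step 2: unify e ~ Bool  [subst: {c:=d} | 0 pending]
  bind e := Bool

Answer: c:=d e:=Bool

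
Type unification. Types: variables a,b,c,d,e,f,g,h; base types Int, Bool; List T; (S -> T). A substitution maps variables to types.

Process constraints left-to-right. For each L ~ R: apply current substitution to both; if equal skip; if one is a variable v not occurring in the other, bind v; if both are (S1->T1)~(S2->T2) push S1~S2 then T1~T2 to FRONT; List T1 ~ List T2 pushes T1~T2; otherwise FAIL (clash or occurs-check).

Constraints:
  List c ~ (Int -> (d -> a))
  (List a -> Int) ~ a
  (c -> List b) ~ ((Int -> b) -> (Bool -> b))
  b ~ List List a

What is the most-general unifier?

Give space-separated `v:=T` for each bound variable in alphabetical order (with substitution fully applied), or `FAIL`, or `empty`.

step 1: unify List c ~ (Int -> (d -> a))  [subst: {-} | 3 pending]
  clash: List c vs (Int -> (d -> a))

Answer: FAIL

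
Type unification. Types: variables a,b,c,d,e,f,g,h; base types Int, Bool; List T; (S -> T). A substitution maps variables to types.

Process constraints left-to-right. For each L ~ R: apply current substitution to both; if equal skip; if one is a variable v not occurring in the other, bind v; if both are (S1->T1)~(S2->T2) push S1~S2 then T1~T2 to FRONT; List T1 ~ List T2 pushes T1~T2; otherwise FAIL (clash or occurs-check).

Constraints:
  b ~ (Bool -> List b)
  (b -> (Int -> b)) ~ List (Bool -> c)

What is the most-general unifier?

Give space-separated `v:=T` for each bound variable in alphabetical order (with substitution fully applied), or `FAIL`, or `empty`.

Answer: FAIL

Derivation:
step 1: unify b ~ (Bool -> List b)  [subst: {-} | 1 pending]
  occurs-check fail: b in (Bool -> List b)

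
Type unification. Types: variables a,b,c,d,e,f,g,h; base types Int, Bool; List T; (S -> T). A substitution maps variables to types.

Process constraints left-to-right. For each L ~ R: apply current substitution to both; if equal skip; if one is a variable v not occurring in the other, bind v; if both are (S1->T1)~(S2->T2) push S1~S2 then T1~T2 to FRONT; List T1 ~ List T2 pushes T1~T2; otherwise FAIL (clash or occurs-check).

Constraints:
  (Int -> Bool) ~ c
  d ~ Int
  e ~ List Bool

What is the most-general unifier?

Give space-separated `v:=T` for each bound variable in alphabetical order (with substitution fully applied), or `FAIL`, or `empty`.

step 1: unify (Int -> Bool) ~ c  [subst: {-} | 2 pending]
  bind c := (Int -> Bool)
step 2: unify d ~ Int  [subst: {c:=(Int -> Bool)} | 1 pending]
  bind d := Int
step 3: unify e ~ List Bool  [subst: {c:=(Int -> Bool), d:=Int} | 0 pending]
  bind e := List Bool

Answer: c:=(Int -> Bool) d:=Int e:=List Bool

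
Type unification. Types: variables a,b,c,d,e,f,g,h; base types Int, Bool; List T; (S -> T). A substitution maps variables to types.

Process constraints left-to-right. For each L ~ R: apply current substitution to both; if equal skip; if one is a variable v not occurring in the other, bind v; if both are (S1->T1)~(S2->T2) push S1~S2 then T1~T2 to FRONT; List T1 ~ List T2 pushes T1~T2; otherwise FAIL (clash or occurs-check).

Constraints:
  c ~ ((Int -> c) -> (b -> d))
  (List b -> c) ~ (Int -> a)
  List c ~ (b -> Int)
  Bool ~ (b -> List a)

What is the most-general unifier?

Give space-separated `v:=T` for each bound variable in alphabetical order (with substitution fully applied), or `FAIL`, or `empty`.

step 1: unify c ~ ((Int -> c) -> (b -> d))  [subst: {-} | 3 pending]
  occurs-check fail: c in ((Int -> c) -> (b -> d))

Answer: FAIL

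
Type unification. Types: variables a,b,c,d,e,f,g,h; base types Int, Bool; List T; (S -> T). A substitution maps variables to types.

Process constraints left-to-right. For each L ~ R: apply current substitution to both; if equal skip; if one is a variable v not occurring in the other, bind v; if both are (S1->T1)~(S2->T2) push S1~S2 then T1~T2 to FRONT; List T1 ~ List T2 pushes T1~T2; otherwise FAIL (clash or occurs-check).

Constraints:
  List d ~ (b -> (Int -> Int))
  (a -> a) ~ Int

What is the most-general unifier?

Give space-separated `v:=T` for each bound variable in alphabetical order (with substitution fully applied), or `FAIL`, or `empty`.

Answer: FAIL

Derivation:
step 1: unify List d ~ (b -> (Int -> Int))  [subst: {-} | 1 pending]
  clash: List d vs (b -> (Int -> Int))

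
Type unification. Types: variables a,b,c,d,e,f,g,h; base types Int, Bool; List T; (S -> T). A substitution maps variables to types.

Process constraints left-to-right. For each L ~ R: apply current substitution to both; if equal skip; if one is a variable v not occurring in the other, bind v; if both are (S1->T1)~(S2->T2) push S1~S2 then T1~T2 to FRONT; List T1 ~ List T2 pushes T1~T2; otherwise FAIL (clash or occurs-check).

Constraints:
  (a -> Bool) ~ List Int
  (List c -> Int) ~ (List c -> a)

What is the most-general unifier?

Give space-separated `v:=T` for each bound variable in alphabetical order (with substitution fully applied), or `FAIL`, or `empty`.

Answer: FAIL

Derivation:
step 1: unify (a -> Bool) ~ List Int  [subst: {-} | 1 pending]
  clash: (a -> Bool) vs List Int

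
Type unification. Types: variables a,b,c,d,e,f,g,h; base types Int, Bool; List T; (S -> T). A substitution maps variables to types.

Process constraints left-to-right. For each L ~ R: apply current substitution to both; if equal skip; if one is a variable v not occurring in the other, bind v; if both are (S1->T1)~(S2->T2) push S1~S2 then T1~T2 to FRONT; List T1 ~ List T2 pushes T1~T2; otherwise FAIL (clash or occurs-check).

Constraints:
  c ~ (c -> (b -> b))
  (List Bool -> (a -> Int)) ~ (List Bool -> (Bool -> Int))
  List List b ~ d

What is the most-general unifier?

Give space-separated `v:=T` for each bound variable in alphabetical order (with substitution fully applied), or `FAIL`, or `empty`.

Answer: FAIL

Derivation:
step 1: unify c ~ (c -> (b -> b))  [subst: {-} | 2 pending]
  occurs-check fail: c in (c -> (b -> b))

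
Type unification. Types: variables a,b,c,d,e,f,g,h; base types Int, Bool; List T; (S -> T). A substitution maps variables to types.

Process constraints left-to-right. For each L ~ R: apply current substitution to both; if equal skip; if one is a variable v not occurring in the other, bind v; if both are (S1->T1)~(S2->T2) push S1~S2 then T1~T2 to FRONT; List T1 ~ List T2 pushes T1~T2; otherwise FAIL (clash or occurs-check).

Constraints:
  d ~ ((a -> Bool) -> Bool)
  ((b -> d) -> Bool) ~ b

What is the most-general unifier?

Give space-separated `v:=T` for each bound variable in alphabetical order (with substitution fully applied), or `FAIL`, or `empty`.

Answer: FAIL

Derivation:
step 1: unify d ~ ((a -> Bool) -> Bool)  [subst: {-} | 1 pending]
  bind d := ((a -> Bool) -> Bool)
step 2: unify ((b -> ((a -> Bool) -> Bool)) -> Bool) ~ b  [subst: {d:=((a -> Bool) -> Bool)} | 0 pending]
  occurs-check fail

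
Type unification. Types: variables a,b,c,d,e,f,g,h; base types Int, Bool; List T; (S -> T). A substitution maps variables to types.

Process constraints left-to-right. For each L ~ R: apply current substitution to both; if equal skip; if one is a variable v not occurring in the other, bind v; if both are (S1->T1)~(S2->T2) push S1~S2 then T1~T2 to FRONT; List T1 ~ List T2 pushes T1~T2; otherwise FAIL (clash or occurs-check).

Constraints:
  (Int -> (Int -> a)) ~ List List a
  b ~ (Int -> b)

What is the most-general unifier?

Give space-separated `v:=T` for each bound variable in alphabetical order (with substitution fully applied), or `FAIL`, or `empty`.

Answer: FAIL

Derivation:
step 1: unify (Int -> (Int -> a)) ~ List List a  [subst: {-} | 1 pending]
  clash: (Int -> (Int -> a)) vs List List a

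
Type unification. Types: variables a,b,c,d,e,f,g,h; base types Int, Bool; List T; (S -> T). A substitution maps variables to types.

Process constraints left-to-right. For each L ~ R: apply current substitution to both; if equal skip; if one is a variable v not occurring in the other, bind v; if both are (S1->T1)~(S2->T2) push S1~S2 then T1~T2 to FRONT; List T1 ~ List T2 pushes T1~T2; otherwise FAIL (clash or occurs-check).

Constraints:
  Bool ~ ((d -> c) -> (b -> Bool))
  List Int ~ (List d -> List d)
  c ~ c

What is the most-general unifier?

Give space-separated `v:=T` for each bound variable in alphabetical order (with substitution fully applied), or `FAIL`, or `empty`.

Answer: FAIL

Derivation:
step 1: unify Bool ~ ((d -> c) -> (b -> Bool))  [subst: {-} | 2 pending]
  clash: Bool vs ((d -> c) -> (b -> Bool))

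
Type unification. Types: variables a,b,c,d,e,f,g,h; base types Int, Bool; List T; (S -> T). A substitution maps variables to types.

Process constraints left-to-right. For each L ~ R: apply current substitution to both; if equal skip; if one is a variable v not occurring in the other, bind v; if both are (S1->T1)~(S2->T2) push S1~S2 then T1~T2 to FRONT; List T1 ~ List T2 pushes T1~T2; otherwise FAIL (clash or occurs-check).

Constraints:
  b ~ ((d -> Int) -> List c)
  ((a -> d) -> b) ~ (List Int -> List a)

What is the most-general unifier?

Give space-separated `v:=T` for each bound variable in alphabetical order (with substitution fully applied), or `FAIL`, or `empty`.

Answer: FAIL

Derivation:
step 1: unify b ~ ((d -> Int) -> List c)  [subst: {-} | 1 pending]
  bind b := ((d -> Int) -> List c)
step 2: unify ((a -> d) -> ((d -> Int) -> List c)) ~ (List Int -> List a)  [subst: {b:=((d -> Int) -> List c)} | 0 pending]
  -> decompose arrow: push (a -> d)~List Int, ((d -> Int) -> List c)~List a
step 3: unify (a -> d) ~ List Int  [subst: {b:=((d -> Int) -> List c)} | 1 pending]
  clash: (a -> d) vs List Int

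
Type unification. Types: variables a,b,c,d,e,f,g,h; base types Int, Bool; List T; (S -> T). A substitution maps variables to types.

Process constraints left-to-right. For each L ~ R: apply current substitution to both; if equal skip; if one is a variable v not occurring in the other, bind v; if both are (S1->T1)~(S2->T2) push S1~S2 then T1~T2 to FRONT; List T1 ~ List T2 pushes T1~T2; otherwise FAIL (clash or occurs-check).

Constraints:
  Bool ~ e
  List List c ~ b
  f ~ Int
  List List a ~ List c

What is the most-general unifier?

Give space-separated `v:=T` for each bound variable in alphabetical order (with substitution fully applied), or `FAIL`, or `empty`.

step 1: unify Bool ~ e  [subst: {-} | 3 pending]
  bind e := Bool
step 2: unify List List c ~ b  [subst: {e:=Bool} | 2 pending]
  bind b := List List c
step 3: unify f ~ Int  [subst: {e:=Bool, b:=List List c} | 1 pending]
  bind f := Int
step 4: unify List List a ~ List c  [subst: {e:=Bool, b:=List List c, f:=Int} | 0 pending]
  -> decompose List: push List a~c
step 5: unify List a ~ c  [subst: {e:=Bool, b:=List List c, f:=Int} | 0 pending]
  bind c := List a

Answer: b:=List List List a c:=List a e:=Bool f:=Int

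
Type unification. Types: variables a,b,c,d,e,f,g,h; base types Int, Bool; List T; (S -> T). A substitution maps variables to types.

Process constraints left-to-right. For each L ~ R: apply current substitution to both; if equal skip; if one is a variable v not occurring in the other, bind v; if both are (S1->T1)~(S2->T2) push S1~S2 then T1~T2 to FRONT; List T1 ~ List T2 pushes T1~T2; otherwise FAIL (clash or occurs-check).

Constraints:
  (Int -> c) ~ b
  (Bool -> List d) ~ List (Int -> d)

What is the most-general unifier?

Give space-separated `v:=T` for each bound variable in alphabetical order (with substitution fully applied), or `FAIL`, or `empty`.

Answer: FAIL

Derivation:
step 1: unify (Int -> c) ~ b  [subst: {-} | 1 pending]
  bind b := (Int -> c)
step 2: unify (Bool -> List d) ~ List (Int -> d)  [subst: {b:=(Int -> c)} | 0 pending]
  clash: (Bool -> List d) vs List (Int -> d)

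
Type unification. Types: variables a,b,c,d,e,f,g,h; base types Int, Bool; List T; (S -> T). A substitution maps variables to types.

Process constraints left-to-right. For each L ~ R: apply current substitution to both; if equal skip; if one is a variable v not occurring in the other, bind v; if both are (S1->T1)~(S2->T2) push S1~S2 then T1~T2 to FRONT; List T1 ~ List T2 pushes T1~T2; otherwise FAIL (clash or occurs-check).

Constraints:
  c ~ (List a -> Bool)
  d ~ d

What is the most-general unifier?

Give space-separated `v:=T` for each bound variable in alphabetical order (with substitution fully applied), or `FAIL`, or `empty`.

Answer: c:=(List a -> Bool)

Derivation:
step 1: unify c ~ (List a -> Bool)  [subst: {-} | 1 pending]
  bind c := (List a -> Bool)
step 2: unify d ~ d  [subst: {c:=(List a -> Bool)} | 0 pending]
  -> identical, skip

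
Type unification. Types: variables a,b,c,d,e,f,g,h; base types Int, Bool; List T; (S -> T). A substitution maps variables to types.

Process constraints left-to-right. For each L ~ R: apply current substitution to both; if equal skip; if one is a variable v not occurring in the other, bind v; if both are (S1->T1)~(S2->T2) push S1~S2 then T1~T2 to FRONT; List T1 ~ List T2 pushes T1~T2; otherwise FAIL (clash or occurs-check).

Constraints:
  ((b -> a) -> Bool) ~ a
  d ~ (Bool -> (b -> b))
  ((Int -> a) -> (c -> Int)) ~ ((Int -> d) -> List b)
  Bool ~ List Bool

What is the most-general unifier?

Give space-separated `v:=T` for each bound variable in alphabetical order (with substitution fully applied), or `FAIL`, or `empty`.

step 1: unify ((b -> a) -> Bool) ~ a  [subst: {-} | 3 pending]
  occurs-check fail

Answer: FAIL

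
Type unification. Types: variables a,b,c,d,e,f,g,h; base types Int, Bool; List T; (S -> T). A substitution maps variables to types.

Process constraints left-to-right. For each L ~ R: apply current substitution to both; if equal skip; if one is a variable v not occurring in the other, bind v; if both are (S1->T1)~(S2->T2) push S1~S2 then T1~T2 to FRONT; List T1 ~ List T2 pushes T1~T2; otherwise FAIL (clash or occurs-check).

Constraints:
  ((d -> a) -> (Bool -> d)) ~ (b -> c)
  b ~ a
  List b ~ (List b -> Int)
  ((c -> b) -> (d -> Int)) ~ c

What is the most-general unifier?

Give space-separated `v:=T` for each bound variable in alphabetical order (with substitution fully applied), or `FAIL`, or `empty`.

Answer: FAIL

Derivation:
step 1: unify ((d -> a) -> (Bool -> d)) ~ (b -> c)  [subst: {-} | 3 pending]
  -> decompose arrow: push (d -> a)~b, (Bool -> d)~c
step 2: unify (d -> a) ~ b  [subst: {-} | 4 pending]
  bind b := (d -> a)
step 3: unify (Bool -> d) ~ c  [subst: {b:=(d -> a)} | 3 pending]
  bind c := (Bool -> d)
step 4: unify (d -> a) ~ a  [subst: {b:=(d -> a), c:=(Bool -> d)} | 2 pending]
  occurs-check fail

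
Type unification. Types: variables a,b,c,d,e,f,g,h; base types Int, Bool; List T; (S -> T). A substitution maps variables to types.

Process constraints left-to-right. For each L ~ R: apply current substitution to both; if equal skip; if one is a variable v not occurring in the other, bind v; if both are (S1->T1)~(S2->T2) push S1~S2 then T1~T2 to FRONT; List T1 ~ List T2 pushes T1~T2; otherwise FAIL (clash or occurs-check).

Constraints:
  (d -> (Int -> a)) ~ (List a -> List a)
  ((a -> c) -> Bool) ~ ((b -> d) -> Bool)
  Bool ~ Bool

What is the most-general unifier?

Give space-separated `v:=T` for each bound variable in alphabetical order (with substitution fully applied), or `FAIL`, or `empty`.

step 1: unify (d -> (Int -> a)) ~ (List a -> List a)  [subst: {-} | 2 pending]
  -> decompose arrow: push d~List a, (Int -> a)~List a
step 2: unify d ~ List a  [subst: {-} | 3 pending]
  bind d := List a
step 3: unify (Int -> a) ~ List a  [subst: {d:=List a} | 2 pending]
  clash: (Int -> a) vs List a

Answer: FAIL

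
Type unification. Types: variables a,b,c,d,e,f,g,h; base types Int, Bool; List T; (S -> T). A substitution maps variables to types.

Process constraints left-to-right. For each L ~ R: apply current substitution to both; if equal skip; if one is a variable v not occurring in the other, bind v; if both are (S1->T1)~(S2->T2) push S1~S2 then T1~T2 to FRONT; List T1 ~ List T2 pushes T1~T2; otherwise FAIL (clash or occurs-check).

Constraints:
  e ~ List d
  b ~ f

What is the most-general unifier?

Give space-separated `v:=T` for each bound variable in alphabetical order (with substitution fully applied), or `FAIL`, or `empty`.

Answer: b:=f e:=List d

Derivation:
step 1: unify e ~ List d  [subst: {-} | 1 pending]
  bind e := List d
step 2: unify b ~ f  [subst: {e:=List d} | 0 pending]
  bind b := f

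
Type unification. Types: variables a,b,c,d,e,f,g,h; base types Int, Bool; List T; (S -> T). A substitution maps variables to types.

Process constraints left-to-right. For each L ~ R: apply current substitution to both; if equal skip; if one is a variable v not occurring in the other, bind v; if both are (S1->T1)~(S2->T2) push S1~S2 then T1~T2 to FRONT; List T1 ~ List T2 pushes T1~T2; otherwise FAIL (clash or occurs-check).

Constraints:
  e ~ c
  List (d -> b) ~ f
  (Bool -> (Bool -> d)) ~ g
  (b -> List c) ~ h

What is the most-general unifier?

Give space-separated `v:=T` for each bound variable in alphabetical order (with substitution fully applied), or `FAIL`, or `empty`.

Answer: e:=c f:=List (d -> b) g:=(Bool -> (Bool -> d)) h:=(b -> List c)

Derivation:
step 1: unify e ~ c  [subst: {-} | 3 pending]
  bind e := c
step 2: unify List (d -> b) ~ f  [subst: {e:=c} | 2 pending]
  bind f := List (d -> b)
step 3: unify (Bool -> (Bool -> d)) ~ g  [subst: {e:=c, f:=List (d -> b)} | 1 pending]
  bind g := (Bool -> (Bool -> d))
step 4: unify (b -> List c) ~ h  [subst: {e:=c, f:=List (d -> b), g:=(Bool -> (Bool -> d))} | 0 pending]
  bind h := (b -> List c)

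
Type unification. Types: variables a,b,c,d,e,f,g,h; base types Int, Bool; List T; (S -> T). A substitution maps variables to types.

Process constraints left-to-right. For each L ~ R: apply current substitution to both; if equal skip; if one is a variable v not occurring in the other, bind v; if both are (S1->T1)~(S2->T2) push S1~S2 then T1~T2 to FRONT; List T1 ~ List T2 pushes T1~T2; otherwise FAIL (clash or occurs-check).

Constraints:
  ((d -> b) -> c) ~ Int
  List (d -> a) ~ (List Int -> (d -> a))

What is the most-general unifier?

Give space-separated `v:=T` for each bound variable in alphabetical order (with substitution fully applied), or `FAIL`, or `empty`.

Answer: FAIL

Derivation:
step 1: unify ((d -> b) -> c) ~ Int  [subst: {-} | 1 pending]
  clash: ((d -> b) -> c) vs Int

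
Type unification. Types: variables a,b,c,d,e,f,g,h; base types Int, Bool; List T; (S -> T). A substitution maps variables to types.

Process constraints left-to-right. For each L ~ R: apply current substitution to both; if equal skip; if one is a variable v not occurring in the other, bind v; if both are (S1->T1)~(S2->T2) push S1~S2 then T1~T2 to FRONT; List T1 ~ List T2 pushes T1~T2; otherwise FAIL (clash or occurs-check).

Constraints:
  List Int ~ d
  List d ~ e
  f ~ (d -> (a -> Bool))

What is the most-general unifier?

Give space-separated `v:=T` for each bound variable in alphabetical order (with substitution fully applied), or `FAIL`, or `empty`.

step 1: unify List Int ~ d  [subst: {-} | 2 pending]
  bind d := List Int
step 2: unify List List Int ~ e  [subst: {d:=List Int} | 1 pending]
  bind e := List List Int
step 3: unify f ~ (List Int -> (a -> Bool))  [subst: {d:=List Int, e:=List List Int} | 0 pending]
  bind f := (List Int -> (a -> Bool))

Answer: d:=List Int e:=List List Int f:=(List Int -> (a -> Bool))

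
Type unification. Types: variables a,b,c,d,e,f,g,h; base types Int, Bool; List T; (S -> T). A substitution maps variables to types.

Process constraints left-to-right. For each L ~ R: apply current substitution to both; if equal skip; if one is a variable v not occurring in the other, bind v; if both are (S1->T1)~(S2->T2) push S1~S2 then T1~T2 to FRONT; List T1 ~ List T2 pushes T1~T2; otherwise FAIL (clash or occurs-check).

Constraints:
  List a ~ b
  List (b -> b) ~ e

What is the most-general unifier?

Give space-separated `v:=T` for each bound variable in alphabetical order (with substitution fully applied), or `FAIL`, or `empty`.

step 1: unify List a ~ b  [subst: {-} | 1 pending]
  bind b := List a
step 2: unify List (List a -> List a) ~ e  [subst: {b:=List a} | 0 pending]
  bind e := List (List a -> List a)

Answer: b:=List a e:=List (List a -> List a)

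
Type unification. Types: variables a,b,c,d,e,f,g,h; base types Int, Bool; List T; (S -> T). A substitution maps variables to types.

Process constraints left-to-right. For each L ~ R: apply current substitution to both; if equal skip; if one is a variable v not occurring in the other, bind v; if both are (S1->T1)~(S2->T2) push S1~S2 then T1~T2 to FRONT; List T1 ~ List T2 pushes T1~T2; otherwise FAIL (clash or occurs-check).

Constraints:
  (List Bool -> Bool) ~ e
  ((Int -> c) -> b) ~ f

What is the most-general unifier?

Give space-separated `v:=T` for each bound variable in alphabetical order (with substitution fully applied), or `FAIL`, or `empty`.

Answer: e:=(List Bool -> Bool) f:=((Int -> c) -> b)

Derivation:
step 1: unify (List Bool -> Bool) ~ e  [subst: {-} | 1 pending]
  bind e := (List Bool -> Bool)
step 2: unify ((Int -> c) -> b) ~ f  [subst: {e:=(List Bool -> Bool)} | 0 pending]
  bind f := ((Int -> c) -> b)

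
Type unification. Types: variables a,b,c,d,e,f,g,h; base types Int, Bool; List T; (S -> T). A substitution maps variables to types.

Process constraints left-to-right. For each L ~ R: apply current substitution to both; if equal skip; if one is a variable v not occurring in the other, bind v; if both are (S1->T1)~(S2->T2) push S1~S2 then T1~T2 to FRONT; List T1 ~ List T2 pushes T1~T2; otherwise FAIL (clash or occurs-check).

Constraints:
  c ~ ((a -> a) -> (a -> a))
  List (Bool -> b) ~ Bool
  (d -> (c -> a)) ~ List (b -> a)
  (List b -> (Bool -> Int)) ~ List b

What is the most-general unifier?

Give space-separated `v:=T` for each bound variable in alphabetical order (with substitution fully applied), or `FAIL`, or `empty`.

step 1: unify c ~ ((a -> a) -> (a -> a))  [subst: {-} | 3 pending]
  bind c := ((a -> a) -> (a -> a))
step 2: unify List (Bool -> b) ~ Bool  [subst: {c:=((a -> a) -> (a -> a))} | 2 pending]
  clash: List (Bool -> b) vs Bool

Answer: FAIL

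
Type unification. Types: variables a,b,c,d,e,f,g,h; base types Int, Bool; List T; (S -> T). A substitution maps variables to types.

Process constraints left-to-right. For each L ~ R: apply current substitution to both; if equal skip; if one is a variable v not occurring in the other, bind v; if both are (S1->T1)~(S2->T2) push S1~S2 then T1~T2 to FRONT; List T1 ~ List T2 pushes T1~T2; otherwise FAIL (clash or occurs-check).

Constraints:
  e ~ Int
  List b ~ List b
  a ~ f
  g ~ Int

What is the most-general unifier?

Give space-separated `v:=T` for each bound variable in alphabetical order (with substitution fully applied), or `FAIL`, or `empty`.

step 1: unify e ~ Int  [subst: {-} | 3 pending]
  bind e := Int
step 2: unify List b ~ List b  [subst: {e:=Int} | 2 pending]
  -> identical, skip
step 3: unify a ~ f  [subst: {e:=Int} | 1 pending]
  bind a := f
step 4: unify g ~ Int  [subst: {e:=Int, a:=f} | 0 pending]
  bind g := Int

Answer: a:=f e:=Int g:=Int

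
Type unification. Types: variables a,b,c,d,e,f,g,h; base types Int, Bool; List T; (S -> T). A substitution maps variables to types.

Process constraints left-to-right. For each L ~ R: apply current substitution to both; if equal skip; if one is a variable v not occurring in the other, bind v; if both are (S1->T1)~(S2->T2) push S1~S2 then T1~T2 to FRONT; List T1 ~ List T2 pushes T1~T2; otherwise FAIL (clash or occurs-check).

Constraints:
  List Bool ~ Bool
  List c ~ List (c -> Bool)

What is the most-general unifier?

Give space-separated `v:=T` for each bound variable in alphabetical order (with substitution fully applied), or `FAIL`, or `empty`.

step 1: unify List Bool ~ Bool  [subst: {-} | 1 pending]
  clash: List Bool vs Bool

Answer: FAIL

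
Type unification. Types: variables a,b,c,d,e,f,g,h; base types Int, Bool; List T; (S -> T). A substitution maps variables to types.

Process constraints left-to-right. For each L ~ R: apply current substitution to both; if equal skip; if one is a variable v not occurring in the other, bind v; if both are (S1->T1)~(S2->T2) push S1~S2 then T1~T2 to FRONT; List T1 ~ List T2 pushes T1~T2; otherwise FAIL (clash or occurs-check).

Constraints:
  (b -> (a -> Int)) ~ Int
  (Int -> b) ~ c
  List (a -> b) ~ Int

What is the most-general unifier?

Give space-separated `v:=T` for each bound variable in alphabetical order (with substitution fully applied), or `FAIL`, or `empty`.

Answer: FAIL

Derivation:
step 1: unify (b -> (a -> Int)) ~ Int  [subst: {-} | 2 pending]
  clash: (b -> (a -> Int)) vs Int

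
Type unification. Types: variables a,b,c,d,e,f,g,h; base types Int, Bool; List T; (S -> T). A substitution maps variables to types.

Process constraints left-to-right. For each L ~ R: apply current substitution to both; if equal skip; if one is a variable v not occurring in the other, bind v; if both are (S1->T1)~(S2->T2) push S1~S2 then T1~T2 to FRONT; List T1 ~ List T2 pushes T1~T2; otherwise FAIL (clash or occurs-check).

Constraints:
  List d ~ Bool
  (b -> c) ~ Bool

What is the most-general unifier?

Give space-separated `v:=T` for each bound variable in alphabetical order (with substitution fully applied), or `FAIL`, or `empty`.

Answer: FAIL

Derivation:
step 1: unify List d ~ Bool  [subst: {-} | 1 pending]
  clash: List d vs Bool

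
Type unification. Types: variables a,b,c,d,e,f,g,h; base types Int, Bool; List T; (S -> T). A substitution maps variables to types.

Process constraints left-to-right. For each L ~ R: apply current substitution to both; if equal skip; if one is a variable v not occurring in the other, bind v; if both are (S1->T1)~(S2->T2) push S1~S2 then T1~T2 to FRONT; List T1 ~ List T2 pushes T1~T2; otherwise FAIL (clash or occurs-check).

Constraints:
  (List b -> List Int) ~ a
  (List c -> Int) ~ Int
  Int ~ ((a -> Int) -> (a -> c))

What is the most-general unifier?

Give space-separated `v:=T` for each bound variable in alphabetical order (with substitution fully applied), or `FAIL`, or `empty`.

step 1: unify (List b -> List Int) ~ a  [subst: {-} | 2 pending]
  bind a := (List b -> List Int)
step 2: unify (List c -> Int) ~ Int  [subst: {a:=(List b -> List Int)} | 1 pending]
  clash: (List c -> Int) vs Int

Answer: FAIL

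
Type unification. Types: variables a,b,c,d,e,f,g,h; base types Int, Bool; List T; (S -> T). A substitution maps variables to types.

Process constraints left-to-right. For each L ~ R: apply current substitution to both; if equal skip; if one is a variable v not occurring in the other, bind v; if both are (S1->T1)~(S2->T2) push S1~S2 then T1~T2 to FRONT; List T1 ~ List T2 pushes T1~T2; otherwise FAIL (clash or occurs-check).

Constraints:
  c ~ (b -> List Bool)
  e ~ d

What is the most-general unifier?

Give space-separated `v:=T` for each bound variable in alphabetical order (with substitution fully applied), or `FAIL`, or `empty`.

Answer: c:=(b -> List Bool) e:=d

Derivation:
step 1: unify c ~ (b -> List Bool)  [subst: {-} | 1 pending]
  bind c := (b -> List Bool)
step 2: unify e ~ d  [subst: {c:=(b -> List Bool)} | 0 pending]
  bind e := d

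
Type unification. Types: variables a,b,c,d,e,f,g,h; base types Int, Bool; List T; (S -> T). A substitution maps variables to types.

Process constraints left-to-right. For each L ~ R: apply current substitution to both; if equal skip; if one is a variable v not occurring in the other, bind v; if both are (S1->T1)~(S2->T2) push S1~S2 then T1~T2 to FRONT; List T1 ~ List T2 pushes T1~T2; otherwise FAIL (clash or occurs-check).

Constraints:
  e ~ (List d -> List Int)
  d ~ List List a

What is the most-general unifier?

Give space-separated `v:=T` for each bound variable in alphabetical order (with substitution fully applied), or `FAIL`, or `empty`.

step 1: unify e ~ (List d -> List Int)  [subst: {-} | 1 pending]
  bind e := (List d -> List Int)
step 2: unify d ~ List List a  [subst: {e:=(List d -> List Int)} | 0 pending]
  bind d := List List a

Answer: d:=List List a e:=(List List List a -> List Int)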